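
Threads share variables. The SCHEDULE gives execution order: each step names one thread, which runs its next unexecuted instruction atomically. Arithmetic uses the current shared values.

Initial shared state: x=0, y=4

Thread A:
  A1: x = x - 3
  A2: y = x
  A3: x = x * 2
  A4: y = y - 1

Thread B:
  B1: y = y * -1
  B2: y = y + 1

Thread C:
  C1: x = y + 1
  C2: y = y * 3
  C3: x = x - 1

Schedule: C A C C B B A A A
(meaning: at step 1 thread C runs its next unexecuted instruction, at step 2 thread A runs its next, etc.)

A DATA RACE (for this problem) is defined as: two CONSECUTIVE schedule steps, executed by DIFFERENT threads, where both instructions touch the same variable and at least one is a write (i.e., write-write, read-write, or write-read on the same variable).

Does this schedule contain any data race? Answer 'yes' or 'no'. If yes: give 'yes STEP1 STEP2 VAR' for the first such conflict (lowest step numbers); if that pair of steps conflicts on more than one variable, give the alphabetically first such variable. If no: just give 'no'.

Answer: yes 1 2 x

Derivation:
Steps 1,2: C(x = y + 1) vs A(x = x - 3). RACE on x (W-W).
Steps 2,3: A(r=x,w=x) vs C(r=y,w=y). No conflict.
Steps 3,4: same thread (C). No race.
Steps 4,5: C(r=x,w=x) vs B(r=y,w=y). No conflict.
Steps 5,6: same thread (B). No race.
Steps 6,7: B(y = y + 1) vs A(y = x). RACE on y (W-W).
Steps 7,8: same thread (A). No race.
Steps 8,9: same thread (A). No race.
First conflict at steps 1,2.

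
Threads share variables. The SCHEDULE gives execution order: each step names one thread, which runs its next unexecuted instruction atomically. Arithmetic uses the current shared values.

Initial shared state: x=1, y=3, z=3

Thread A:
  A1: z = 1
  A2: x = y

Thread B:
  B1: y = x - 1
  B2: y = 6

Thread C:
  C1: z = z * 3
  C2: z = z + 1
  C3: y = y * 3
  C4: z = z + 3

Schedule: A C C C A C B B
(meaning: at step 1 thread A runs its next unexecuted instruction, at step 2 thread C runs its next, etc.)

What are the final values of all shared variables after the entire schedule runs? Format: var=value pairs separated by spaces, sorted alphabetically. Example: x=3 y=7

Step 1: thread A executes A1 (z = 1). Shared: x=1 y=3 z=1. PCs: A@1 B@0 C@0
Step 2: thread C executes C1 (z = z * 3). Shared: x=1 y=3 z=3. PCs: A@1 B@0 C@1
Step 3: thread C executes C2 (z = z + 1). Shared: x=1 y=3 z=4. PCs: A@1 B@0 C@2
Step 4: thread C executes C3 (y = y * 3). Shared: x=1 y=9 z=4. PCs: A@1 B@0 C@3
Step 5: thread A executes A2 (x = y). Shared: x=9 y=9 z=4. PCs: A@2 B@0 C@3
Step 6: thread C executes C4 (z = z + 3). Shared: x=9 y=9 z=7. PCs: A@2 B@0 C@4
Step 7: thread B executes B1 (y = x - 1). Shared: x=9 y=8 z=7. PCs: A@2 B@1 C@4
Step 8: thread B executes B2 (y = 6). Shared: x=9 y=6 z=7. PCs: A@2 B@2 C@4

Answer: x=9 y=6 z=7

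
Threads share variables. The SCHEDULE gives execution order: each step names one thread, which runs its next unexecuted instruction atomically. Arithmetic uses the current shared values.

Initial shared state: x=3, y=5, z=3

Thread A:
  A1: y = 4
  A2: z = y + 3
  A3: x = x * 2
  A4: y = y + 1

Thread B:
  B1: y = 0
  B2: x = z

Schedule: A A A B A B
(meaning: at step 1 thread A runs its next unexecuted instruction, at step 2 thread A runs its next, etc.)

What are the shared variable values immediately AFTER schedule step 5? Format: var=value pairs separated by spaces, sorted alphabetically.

Step 1: thread A executes A1 (y = 4). Shared: x=3 y=4 z=3. PCs: A@1 B@0
Step 2: thread A executes A2 (z = y + 3). Shared: x=3 y=4 z=7. PCs: A@2 B@0
Step 3: thread A executes A3 (x = x * 2). Shared: x=6 y=4 z=7. PCs: A@3 B@0
Step 4: thread B executes B1 (y = 0). Shared: x=6 y=0 z=7. PCs: A@3 B@1
Step 5: thread A executes A4 (y = y + 1). Shared: x=6 y=1 z=7. PCs: A@4 B@1

Answer: x=6 y=1 z=7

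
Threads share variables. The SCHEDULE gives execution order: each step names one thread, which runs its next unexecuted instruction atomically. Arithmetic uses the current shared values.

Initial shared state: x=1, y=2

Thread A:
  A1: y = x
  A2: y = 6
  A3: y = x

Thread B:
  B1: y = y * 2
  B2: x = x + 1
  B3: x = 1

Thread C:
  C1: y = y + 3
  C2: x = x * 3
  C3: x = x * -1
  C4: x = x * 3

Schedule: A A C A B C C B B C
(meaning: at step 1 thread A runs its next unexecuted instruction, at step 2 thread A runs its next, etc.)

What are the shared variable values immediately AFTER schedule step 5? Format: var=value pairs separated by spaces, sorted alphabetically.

Answer: x=1 y=2

Derivation:
Step 1: thread A executes A1 (y = x). Shared: x=1 y=1. PCs: A@1 B@0 C@0
Step 2: thread A executes A2 (y = 6). Shared: x=1 y=6. PCs: A@2 B@0 C@0
Step 3: thread C executes C1 (y = y + 3). Shared: x=1 y=9. PCs: A@2 B@0 C@1
Step 4: thread A executes A3 (y = x). Shared: x=1 y=1. PCs: A@3 B@0 C@1
Step 5: thread B executes B1 (y = y * 2). Shared: x=1 y=2. PCs: A@3 B@1 C@1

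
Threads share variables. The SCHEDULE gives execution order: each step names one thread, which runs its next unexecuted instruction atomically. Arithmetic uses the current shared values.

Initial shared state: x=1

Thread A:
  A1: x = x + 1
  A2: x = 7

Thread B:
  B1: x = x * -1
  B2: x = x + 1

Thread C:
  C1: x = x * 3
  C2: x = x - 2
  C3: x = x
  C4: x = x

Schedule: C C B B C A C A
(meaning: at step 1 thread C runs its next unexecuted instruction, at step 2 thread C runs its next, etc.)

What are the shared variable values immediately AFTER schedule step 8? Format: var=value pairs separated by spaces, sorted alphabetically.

Answer: x=7

Derivation:
Step 1: thread C executes C1 (x = x * 3). Shared: x=3. PCs: A@0 B@0 C@1
Step 2: thread C executes C2 (x = x - 2). Shared: x=1. PCs: A@0 B@0 C@2
Step 3: thread B executes B1 (x = x * -1). Shared: x=-1. PCs: A@0 B@1 C@2
Step 4: thread B executes B2 (x = x + 1). Shared: x=0. PCs: A@0 B@2 C@2
Step 5: thread C executes C3 (x = x). Shared: x=0. PCs: A@0 B@2 C@3
Step 6: thread A executes A1 (x = x + 1). Shared: x=1. PCs: A@1 B@2 C@3
Step 7: thread C executes C4 (x = x). Shared: x=1. PCs: A@1 B@2 C@4
Step 8: thread A executes A2 (x = 7). Shared: x=7. PCs: A@2 B@2 C@4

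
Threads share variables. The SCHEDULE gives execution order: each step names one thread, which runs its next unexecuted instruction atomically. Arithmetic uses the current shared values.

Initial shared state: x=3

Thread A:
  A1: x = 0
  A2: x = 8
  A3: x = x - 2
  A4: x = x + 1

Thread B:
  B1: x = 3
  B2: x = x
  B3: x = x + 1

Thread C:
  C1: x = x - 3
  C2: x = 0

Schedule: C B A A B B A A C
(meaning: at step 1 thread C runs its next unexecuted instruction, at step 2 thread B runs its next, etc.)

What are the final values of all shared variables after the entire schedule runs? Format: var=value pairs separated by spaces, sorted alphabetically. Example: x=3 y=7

Step 1: thread C executes C1 (x = x - 3). Shared: x=0. PCs: A@0 B@0 C@1
Step 2: thread B executes B1 (x = 3). Shared: x=3. PCs: A@0 B@1 C@1
Step 3: thread A executes A1 (x = 0). Shared: x=0. PCs: A@1 B@1 C@1
Step 4: thread A executes A2 (x = 8). Shared: x=8. PCs: A@2 B@1 C@1
Step 5: thread B executes B2 (x = x). Shared: x=8. PCs: A@2 B@2 C@1
Step 6: thread B executes B3 (x = x + 1). Shared: x=9. PCs: A@2 B@3 C@1
Step 7: thread A executes A3 (x = x - 2). Shared: x=7. PCs: A@3 B@3 C@1
Step 8: thread A executes A4 (x = x + 1). Shared: x=8. PCs: A@4 B@3 C@1
Step 9: thread C executes C2 (x = 0). Shared: x=0. PCs: A@4 B@3 C@2

Answer: x=0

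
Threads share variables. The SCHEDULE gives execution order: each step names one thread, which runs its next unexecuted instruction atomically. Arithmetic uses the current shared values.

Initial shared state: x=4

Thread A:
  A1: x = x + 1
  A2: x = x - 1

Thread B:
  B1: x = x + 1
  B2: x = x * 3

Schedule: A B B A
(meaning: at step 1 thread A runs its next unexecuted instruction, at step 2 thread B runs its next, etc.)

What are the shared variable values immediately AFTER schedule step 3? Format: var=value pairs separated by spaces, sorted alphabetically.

Step 1: thread A executes A1 (x = x + 1). Shared: x=5. PCs: A@1 B@0
Step 2: thread B executes B1 (x = x + 1). Shared: x=6. PCs: A@1 B@1
Step 3: thread B executes B2 (x = x * 3). Shared: x=18. PCs: A@1 B@2

Answer: x=18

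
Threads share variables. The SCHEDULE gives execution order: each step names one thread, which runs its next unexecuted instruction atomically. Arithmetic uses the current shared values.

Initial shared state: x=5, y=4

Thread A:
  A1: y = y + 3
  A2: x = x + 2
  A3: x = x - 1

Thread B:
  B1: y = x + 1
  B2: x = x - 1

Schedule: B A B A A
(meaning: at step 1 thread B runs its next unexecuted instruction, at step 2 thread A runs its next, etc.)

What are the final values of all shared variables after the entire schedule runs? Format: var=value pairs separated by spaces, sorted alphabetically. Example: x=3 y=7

Step 1: thread B executes B1 (y = x + 1). Shared: x=5 y=6. PCs: A@0 B@1
Step 2: thread A executes A1 (y = y + 3). Shared: x=5 y=9. PCs: A@1 B@1
Step 3: thread B executes B2 (x = x - 1). Shared: x=4 y=9. PCs: A@1 B@2
Step 4: thread A executes A2 (x = x + 2). Shared: x=6 y=9. PCs: A@2 B@2
Step 5: thread A executes A3 (x = x - 1). Shared: x=5 y=9. PCs: A@3 B@2

Answer: x=5 y=9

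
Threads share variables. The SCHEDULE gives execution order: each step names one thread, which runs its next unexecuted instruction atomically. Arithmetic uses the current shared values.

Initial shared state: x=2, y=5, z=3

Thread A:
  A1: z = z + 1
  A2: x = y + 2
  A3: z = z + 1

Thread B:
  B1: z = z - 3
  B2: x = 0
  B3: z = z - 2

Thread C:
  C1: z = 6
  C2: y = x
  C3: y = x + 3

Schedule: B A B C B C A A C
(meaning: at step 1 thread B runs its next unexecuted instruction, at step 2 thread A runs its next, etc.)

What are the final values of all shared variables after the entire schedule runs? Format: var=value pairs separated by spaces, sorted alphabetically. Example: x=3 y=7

Answer: x=2 y=5 z=5

Derivation:
Step 1: thread B executes B1 (z = z - 3). Shared: x=2 y=5 z=0. PCs: A@0 B@1 C@0
Step 2: thread A executes A1 (z = z + 1). Shared: x=2 y=5 z=1. PCs: A@1 B@1 C@0
Step 3: thread B executes B2 (x = 0). Shared: x=0 y=5 z=1. PCs: A@1 B@2 C@0
Step 4: thread C executes C1 (z = 6). Shared: x=0 y=5 z=6. PCs: A@1 B@2 C@1
Step 5: thread B executes B3 (z = z - 2). Shared: x=0 y=5 z=4. PCs: A@1 B@3 C@1
Step 6: thread C executes C2 (y = x). Shared: x=0 y=0 z=4. PCs: A@1 B@3 C@2
Step 7: thread A executes A2 (x = y + 2). Shared: x=2 y=0 z=4. PCs: A@2 B@3 C@2
Step 8: thread A executes A3 (z = z + 1). Shared: x=2 y=0 z=5. PCs: A@3 B@3 C@2
Step 9: thread C executes C3 (y = x + 3). Shared: x=2 y=5 z=5. PCs: A@3 B@3 C@3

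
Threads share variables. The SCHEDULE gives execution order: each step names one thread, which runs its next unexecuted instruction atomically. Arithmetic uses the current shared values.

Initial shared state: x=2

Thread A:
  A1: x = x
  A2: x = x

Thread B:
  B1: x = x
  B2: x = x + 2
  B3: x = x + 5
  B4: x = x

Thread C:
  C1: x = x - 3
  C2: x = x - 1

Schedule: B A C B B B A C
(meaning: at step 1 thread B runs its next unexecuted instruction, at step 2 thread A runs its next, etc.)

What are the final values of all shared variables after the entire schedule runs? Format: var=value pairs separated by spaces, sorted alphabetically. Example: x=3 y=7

Step 1: thread B executes B1 (x = x). Shared: x=2. PCs: A@0 B@1 C@0
Step 2: thread A executes A1 (x = x). Shared: x=2. PCs: A@1 B@1 C@0
Step 3: thread C executes C1 (x = x - 3). Shared: x=-1. PCs: A@1 B@1 C@1
Step 4: thread B executes B2 (x = x + 2). Shared: x=1. PCs: A@1 B@2 C@1
Step 5: thread B executes B3 (x = x + 5). Shared: x=6. PCs: A@1 B@3 C@1
Step 6: thread B executes B4 (x = x). Shared: x=6. PCs: A@1 B@4 C@1
Step 7: thread A executes A2 (x = x). Shared: x=6. PCs: A@2 B@4 C@1
Step 8: thread C executes C2 (x = x - 1). Shared: x=5. PCs: A@2 B@4 C@2

Answer: x=5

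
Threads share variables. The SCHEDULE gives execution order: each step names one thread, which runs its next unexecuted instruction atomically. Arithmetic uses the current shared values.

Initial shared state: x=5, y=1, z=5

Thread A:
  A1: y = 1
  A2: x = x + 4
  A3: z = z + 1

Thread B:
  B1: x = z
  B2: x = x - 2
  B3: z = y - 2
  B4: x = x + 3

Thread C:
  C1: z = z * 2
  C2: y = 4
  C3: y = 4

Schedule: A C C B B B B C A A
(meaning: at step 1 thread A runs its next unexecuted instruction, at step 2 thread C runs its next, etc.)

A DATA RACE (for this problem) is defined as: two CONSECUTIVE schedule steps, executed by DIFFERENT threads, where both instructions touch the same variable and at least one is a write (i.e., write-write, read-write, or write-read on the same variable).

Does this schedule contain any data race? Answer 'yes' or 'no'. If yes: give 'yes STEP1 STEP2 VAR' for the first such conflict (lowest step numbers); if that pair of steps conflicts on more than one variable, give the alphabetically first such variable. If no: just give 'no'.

Answer: no

Derivation:
Steps 1,2: A(r=-,w=y) vs C(r=z,w=z). No conflict.
Steps 2,3: same thread (C). No race.
Steps 3,4: C(r=-,w=y) vs B(r=z,w=x). No conflict.
Steps 4,5: same thread (B). No race.
Steps 5,6: same thread (B). No race.
Steps 6,7: same thread (B). No race.
Steps 7,8: B(r=x,w=x) vs C(r=-,w=y). No conflict.
Steps 8,9: C(r=-,w=y) vs A(r=x,w=x). No conflict.
Steps 9,10: same thread (A). No race.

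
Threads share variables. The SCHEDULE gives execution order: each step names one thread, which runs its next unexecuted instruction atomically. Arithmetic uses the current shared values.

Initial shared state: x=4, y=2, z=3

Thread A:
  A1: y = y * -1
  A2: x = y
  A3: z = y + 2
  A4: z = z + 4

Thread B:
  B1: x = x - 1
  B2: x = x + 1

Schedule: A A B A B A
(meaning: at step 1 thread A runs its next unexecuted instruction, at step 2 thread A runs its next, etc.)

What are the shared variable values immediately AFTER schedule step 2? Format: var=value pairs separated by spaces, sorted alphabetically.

Answer: x=-2 y=-2 z=3

Derivation:
Step 1: thread A executes A1 (y = y * -1). Shared: x=4 y=-2 z=3. PCs: A@1 B@0
Step 2: thread A executes A2 (x = y). Shared: x=-2 y=-2 z=3. PCs: A@2 B@0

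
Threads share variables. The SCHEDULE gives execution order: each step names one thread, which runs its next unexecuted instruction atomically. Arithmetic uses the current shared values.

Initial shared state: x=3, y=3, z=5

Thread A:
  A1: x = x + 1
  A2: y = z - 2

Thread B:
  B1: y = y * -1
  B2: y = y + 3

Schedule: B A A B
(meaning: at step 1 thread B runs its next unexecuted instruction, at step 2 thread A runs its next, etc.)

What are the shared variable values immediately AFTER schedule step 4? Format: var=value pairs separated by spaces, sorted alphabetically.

Step 1: thread B executes B1 (y = y * -1). Shared: x=3 y=-3 z=5. PCs: A@0 B@1
Step 2: thread A executes A1 (x = x + 1). Shared: x=4 y=-3 z=5. PCs: A@1 B@1
Step 3: thread A executes A2 (y = z - 2). Shared: x=4 y=3 z=5. PCs: A@2 B@1
Step 4: thread B executes B2 (y = y + 3). Shared: x=4 y=6 z=5. PCs: A@2 B@2

Answer: x=4 y=6 z=5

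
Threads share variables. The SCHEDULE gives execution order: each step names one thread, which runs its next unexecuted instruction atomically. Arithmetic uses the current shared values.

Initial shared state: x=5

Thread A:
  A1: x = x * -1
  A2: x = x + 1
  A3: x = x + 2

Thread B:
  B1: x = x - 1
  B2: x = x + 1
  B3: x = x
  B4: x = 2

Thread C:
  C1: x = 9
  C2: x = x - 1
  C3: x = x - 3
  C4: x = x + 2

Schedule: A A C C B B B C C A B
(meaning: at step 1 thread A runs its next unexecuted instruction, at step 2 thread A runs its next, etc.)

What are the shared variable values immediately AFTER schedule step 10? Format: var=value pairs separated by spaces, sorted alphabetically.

Answer: x=9

Derivation:
Step 1: thread A executes A1 (x = x * -1). Shared: x=-5. PCs: A@1 B@0 C@0
Step 2: thread A executes A2 (x = x + 1). Shared: x=-4. PCs: A@2 B@0 C@0
Step 3: thread C executes C1 (x = 9). Shared: x=9. PCs: A@2 B@0 C@1
Step 4: thread C executes C2 (x = x - 1). Shared: x=8. PCs: A@2 B@0 C@2
Step 5: thread B executes B1 (x = x - 1). Shared: x=7. PCs: A@2 B@1 C@2
Step 6: thread B executes B2 (x = x + 1). Shared: x=8. PCs: A@2 B@2 C@2
Step 7: thread B executes B3 (x = x). Shared: x=8. PCs: A@2 B@3 C@2
Step 8: thread C executes C3 (x = x - 3). Shared: x=5. PCs: A@2 B@3 C@3
Step 9: thread C executes C4 (x = x + 2). Shared: x=7. PCs: A@2 B@3 C@4
Step 10: thread A executes A3 (x = x + 2). Shared: x=9. PCs: A@3 B@3 C@4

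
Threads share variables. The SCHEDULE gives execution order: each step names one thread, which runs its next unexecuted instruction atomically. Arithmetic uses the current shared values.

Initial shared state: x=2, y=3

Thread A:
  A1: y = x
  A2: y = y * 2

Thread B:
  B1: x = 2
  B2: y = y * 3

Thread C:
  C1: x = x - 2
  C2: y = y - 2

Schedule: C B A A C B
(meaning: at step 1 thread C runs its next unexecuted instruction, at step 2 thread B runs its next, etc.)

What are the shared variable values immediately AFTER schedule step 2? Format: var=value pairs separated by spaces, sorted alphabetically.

Step 1: thread C executes C1 (x = x - 2). Shared: x=0 y=3. PCs: A@0 B@0 C@1
Step 2: thread B executes B1 (x = 2). Shared: x=2 y=3. PCs: A@0 B@1 C@1

Answer: x=2 y=3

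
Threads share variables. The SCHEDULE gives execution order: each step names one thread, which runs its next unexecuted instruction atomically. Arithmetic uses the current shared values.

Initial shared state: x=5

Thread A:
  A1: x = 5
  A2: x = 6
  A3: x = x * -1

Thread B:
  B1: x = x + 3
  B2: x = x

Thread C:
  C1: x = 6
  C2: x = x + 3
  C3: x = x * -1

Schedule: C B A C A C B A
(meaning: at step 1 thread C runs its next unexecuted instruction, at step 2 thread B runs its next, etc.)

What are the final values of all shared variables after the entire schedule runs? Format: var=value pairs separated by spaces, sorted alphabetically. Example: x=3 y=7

Answer: x=6

Derivation:
Step 1: thread C executes C1 (x = 6). Shared: x=6. PCs: A@0 B@0 C@1
Step 2: thread B executes B1 (x = x + 3). Shared: x=9. PCs: A@0 B@1 C@1
Step 3: thread A executes A1 (x = 5). Shared: x=5. PCs: A@1 B@1 C@1
Step 4: thread C executes C2 (x = x + 3). Shared: x=8. PCs: A@1 B@1 C@2
Step 5: thread A executes A2 (x = 6). Shared: x=6. PCs: A@2 B@1 C@2
Step 6: thread C executes C3 (x = x * -1). Shared: x=-6. PCs: A@2 B@1 C@3
Step 7: thread B executes B2 (x = x). Shared: x=-6. PCs: A@2 B@2 C@3
Step 8: thread A executes A3 (x = x * -1). Shared: x=6. PCs: A@3 B@2 C@3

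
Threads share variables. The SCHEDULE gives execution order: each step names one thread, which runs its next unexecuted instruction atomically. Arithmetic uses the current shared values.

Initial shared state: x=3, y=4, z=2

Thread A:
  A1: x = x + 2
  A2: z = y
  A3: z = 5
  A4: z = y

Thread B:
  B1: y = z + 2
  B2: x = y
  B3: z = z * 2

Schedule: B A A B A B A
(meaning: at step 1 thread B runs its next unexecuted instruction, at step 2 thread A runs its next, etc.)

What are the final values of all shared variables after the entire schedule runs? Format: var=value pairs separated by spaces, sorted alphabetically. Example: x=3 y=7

Step 1: thread B executes B1 (y = z + 2). Shared: x=3 y=4 z=2. PCs: A@0 B@1
Step 2: thread A executes A1 (x = x + 2). Shared: x=5 y=4 z=2. PCs: A@1 B@1
Step 3: thread A executes A2 (z = y). Shared: x=5 y=4 z=4. PCs: A@2 B@1
Step 4: thread B executes B2 (x = y). Shared: x=4 y=4 z=4. PCs: A@2 B@2
Step 5: thread A executes A3 (z = 5). Shared: x=4 y=4 z=5. PCs: A@3 B@2
Step 6: thread B executes B3 (z = z * 2). Shared: x=4 y=4 z=10. PCs: A@3 B@3
Step 7: thread A executes A4 (z = y). Shared: x=4 y=4 z=4. PCs: A@4 B@3

Answer: x=4 y=4 z=4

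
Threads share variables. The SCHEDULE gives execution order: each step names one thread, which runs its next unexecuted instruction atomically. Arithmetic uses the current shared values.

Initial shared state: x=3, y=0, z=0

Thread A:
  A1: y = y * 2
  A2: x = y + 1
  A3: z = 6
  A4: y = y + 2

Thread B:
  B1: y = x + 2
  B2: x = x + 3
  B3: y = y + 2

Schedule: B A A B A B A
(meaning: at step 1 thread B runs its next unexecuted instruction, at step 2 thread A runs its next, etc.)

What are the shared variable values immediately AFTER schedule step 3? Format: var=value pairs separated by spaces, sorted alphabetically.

Answer: x=11 y=10 z=0

Derivation:
Step 1: thread B executes B1 (y = x + 2). Shared: x=3 y=5 z=0. PCs: A@0 B@1
Step 2: thread A executes A1 (y = y * 2). Shared: x=3 y=10 z=0. PCs: A@1 B@1
Step 3: thread A executes A2 (x = y + 1). Shared: x=11 y=10 z=0. PCs: A@2 B@1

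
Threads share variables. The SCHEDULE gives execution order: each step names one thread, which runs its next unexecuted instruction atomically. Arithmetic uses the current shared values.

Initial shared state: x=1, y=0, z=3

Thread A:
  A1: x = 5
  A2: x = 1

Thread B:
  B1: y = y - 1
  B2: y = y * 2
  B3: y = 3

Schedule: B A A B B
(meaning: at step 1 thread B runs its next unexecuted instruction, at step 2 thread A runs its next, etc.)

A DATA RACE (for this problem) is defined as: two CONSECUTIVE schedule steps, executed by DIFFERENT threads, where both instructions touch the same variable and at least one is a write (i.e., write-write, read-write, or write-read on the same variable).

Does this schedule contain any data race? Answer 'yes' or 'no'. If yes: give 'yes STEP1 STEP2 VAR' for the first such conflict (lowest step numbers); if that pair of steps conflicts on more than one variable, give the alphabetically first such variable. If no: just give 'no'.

Steps 1,2: B(r=y,w=y) vs A(r=-,w=x). No conflict.
Steps 2,3: same thread (A). No race.
Steps 3,4: A(r=-,w=x) vs B(r=y,w=y). No conflict.
Steps 4,5: same thread (B). No race.

Answer: no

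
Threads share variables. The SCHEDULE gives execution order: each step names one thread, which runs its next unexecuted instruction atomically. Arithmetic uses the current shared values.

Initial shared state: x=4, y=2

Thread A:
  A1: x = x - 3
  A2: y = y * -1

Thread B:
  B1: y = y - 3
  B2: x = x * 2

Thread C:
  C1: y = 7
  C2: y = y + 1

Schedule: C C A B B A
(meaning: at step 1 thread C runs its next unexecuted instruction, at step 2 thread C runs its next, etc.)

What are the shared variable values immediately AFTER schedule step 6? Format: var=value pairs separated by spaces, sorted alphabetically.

Answer: x=2 y=-5

Derivation:
Step 1: thread C executes C1 (y = 7). Shared: x=4 y=7. PCs: A@0 B@0 C@1
Step 2: thread C executes C2 (y = y + 1). Shared: x=4 y=8. PCs: A@0 B@0 C@2
Step 3: thread A executes A1 (x = x - 3). Shared: x=1 y=8. PCs: A@1 B@0 C@2
Step 4: thread B executes B1 (y = y - 3). Shared: x=1 y=5. PCs: A@1 B@1 C@2
Step 5: thread B executes B2 (x = x * 2). Shared: x=2 y=5. PCs: A@1 B@2 C@2
Step 6: thread A executes A2 (y = y * -1). Shared: x=2 y=-5. PCs: A@2 B@2 C@2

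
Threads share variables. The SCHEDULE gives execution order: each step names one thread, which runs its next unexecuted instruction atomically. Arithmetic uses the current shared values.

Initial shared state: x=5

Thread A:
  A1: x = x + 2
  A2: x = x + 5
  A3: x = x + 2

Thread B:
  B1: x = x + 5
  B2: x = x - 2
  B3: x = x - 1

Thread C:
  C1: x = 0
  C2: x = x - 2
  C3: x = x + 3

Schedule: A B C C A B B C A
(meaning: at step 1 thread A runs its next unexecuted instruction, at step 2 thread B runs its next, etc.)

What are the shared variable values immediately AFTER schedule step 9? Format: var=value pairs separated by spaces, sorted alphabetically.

Answer: x=5

Derivation:
Step 1: thread A executes A1 (x = x + 2). Shared: x=7. PCs: A@1 B@0 C@0
Step 2: thread B executes B1 (x = x + 5). Shared: x=12. PCs: A@1 B@1 C@0
Step 3: thread C executes C1 (x = 0). Shared: x=0. PCs: A@1 B@1 C@1
Step 4: thread C executes C2 (x = x - 2). Shared: x=-2. PCs: A@1 B@1 C@2
Step 5: thread A executes A2 (x = x + 5). Shared: x=3. PCs: A@2 B@1 C@2
Step 6: thread B executes B2 (x = x - 2). Shared: x=1. PCs: A@2 B@2 C@2
Step 7: thread B executes B3 (x = x - 1). Shared: x=0. PCs: A@2 B@3 C@2
Step 8: thread C executes C3 (x = x + 3). Shared: x=3. PCs: A@2 B@3 C@3
Step 9: thread A executes A3 (x = x + 2). Shared: x=5. PCs: A@3 B@3 C@3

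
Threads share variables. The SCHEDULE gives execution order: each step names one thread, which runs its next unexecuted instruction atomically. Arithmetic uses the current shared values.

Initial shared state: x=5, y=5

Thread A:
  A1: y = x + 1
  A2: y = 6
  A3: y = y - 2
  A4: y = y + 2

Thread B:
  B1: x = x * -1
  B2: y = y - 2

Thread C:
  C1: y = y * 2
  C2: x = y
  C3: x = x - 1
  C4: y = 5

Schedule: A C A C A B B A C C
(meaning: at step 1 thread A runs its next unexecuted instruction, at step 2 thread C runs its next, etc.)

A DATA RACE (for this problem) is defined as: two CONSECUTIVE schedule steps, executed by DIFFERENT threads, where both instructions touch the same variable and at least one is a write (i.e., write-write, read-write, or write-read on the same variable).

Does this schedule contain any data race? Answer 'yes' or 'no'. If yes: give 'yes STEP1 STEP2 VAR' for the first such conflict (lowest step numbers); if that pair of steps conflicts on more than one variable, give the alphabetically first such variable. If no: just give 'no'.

Steps 1,2: A(y = x + 1) vs C(y = y * 2). RACE on y (W-W).
Steps 2,3: C(y = y * 2) vs A(y = 6). RACE on y (W-W).
Steps 3,4: A(y = 6) vs C(x = y). RACE on y (W-R).
Steps 4,5: C(x = y) vs A(y = y - 2). RACE on y (R-W).
Steps 5,6: A(r=y,w=y) vs B(r=x,w=x). No conflict.
Steps 6,7: same thread (B). No race.
Steps 7,8: B(y = y - 2) vs A(y = y + 2). RACE on y (W-W).
Steps 8,9: A(r=y,w=y) vs C(r=x,w=x). No conflict.
Steps 9,10: same thread (C). No race.
First conflict at steps 1,2.

Answer: yes 1 2 y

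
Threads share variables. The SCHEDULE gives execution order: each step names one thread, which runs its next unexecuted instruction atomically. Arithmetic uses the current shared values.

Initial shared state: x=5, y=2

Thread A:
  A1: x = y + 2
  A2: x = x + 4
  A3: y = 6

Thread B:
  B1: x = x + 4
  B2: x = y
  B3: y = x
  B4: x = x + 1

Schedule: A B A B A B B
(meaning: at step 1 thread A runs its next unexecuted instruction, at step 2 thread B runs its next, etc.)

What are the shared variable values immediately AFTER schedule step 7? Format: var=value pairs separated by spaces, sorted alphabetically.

Answer: x=3 y=2

Derivation:
Step 1: thread A executes A1 (x = y + 2). Shared: x=4 y=2. PCs: A@1 B@0
Step 2: thread B executes B1 (x = x + 4). Shared: x=8 y=2. PCs: A@1 B@1
Step 3: thread A executes A2 (x = x + 4). Shared: x=12 y=2. PCs: A@2 B@1
Step 4: thread B executes B2 (x = y). Shared: x=2 y=2. PCs: A@2 B@2
Step 5: thread A executes A3 (y = 6). Shared: x=2 y=6. PCs: A@3 B@2
Step 6: thread B executes B3 (y = x). Shared: x=2 y=2. PCs: A@3 B@3
Step 7: thread B executes B4 (x = x + 1). Shared: x=3 y=2. PCs: A@3 B@4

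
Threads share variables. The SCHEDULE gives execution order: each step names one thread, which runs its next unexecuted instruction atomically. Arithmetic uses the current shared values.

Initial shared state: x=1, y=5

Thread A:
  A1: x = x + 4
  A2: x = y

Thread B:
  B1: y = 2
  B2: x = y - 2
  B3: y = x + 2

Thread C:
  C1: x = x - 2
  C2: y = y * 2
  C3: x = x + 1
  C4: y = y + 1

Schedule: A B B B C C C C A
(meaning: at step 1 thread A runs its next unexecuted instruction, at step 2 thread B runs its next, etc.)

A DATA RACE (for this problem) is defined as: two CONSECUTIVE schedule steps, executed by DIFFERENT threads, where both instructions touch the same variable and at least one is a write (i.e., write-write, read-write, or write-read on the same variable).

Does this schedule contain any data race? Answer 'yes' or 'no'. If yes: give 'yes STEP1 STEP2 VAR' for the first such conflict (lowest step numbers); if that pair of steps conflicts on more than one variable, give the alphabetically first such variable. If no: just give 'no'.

Steps 1,2: A(r=x,w=x) vs B(r=-,w=y). No conflict.
Steps 2,3: same thread (B). No race.
Steps 3,4: same thread (B). No race.
Steps 4,5: B(y = x + 2) vs C(x = x - 2). RACE on x (R-W).
Steps 5,6: same thread (C). No race.
Steps 6,7: same thread (C). No race.
Steps 7,8: same thread (C). No race.
Steps 8,9: C(y = y + 1) vs A(x = y). RACE on y (W-R).
First conflict at steps 4,5.

Answer: yes 4 5 x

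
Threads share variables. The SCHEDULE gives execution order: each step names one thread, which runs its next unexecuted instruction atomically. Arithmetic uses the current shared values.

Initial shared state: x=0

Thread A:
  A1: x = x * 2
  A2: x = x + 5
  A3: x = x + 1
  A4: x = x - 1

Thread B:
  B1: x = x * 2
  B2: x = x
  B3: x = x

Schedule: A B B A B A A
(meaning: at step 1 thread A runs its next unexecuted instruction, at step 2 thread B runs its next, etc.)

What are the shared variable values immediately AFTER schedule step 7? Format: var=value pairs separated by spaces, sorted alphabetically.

Step 1: thread A executes A1 (x = x * 2). Shared: x=0. PCs: A@1 B@0
Step 2: thread B executes B1 (x = x * 2). Shared: x=0. PCs: A@1 B@1
Step 3: thread B executes B2 (x = x). Shared: x=0. PCs: A@1 B@2
Step 4: thread A executes A2 (x = x + 5). Shared: x=5. PCs: A@2 B@2
Step 5: thread B executes B3 (x = x). Shared: x=5. PCs: A@2 B@3
Step 6: thread A executes A3 (x = x + 1). Shared: x=6. PCs: A@3 B@3
Step 7: thread A executes A4 (x = x - 1). Shared: x=5. PCs: A@4 B@3

Answer: x=5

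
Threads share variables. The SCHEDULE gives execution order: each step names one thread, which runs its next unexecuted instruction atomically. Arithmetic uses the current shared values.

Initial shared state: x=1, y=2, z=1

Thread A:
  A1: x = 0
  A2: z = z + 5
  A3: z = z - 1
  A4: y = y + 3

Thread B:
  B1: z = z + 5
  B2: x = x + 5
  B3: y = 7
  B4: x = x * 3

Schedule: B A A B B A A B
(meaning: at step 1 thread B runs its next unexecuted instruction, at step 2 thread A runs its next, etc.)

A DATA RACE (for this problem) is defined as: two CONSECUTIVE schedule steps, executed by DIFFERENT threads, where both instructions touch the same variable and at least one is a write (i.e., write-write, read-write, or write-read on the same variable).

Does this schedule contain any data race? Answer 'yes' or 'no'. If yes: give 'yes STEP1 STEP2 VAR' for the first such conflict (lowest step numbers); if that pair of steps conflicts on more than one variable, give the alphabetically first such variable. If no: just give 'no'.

Answer: no

Derivation:
Steps 1,2: B(r=z,w=z) vs A(r=-,w=x). No conflict.
Steps 2,3: same thread (A). No race.
Steps 3,4: A(r=z,w=z) vs B(r=x,w=x). No conflict.
Steps 4,5: same thread (B). No race.
Steps 5,6: B(r=-,w=y) vs A(r=z,w=z). No conflict.
Steps 6,7: same thread (A). No race.
Steps 7,8: A(r=y,w=y) vs B(r=x,w=x). No conflict.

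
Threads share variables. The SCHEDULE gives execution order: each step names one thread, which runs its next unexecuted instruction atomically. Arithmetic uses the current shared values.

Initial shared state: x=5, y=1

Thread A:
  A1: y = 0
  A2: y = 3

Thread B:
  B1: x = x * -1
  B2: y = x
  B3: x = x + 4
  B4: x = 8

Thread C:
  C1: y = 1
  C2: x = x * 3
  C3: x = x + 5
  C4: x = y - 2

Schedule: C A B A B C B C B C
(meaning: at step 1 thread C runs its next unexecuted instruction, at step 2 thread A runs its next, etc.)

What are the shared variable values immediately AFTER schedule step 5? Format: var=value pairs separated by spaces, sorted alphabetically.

Answer: x=-5 y=-5

Derivation:
Step 1: thread C executes C1 (y = 1). Shared: x=5 y=1. PCs: A@0 B@0 C@1
Step 2: thread A executes A1 (y = 0). Shared: x=5 y=0. PCs: A@1 B@0 C@1
Step 3: thread B executes B1 (x = x * -1). Shared: x=-5 y=0. PCs: A@1 B@1 C@1
Step 4: thread A executes A2 (y = 3). Shared: x=-5 y=3. PCs: A@2 B@1 C@1
Step 5: thread B executes B2 (y = x). Shared: x=-5 y=-5. PCs: A@2 B@2 C@1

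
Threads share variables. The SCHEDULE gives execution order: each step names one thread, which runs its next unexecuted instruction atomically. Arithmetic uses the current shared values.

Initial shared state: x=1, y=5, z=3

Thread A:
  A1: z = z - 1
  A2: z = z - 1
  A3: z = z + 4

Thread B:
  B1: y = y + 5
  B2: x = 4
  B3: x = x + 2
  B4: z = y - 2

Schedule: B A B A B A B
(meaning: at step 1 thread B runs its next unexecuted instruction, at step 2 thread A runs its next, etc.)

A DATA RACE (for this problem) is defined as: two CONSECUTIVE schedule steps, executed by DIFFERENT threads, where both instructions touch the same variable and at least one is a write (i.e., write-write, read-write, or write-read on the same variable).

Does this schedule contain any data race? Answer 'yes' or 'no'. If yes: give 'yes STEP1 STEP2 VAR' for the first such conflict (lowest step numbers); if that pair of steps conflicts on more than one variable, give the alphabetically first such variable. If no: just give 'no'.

Steps 1,2: B(r=y,w=y) vs A(r=z,w=z). No conflict.
Steps 2,3: A(r=z,w=z) vs B(r=-,w=x). No conflict.
Steps 3,4: B(r=-,w=x) vs A(r=z,w=z). No conflict.
Steps 4,5: A(r=z,w=z) vs B(r=x,w=x). No conflict.
Steps 5,6: B(r=x,w=x) vs A(r=z,w=z). No conflict.
Steps 6,7: A(z = z + 4) vs B(z = y - 2). RACE on z (W-W).
First conflict at steps 6,7.

Answer: yes 6 7 z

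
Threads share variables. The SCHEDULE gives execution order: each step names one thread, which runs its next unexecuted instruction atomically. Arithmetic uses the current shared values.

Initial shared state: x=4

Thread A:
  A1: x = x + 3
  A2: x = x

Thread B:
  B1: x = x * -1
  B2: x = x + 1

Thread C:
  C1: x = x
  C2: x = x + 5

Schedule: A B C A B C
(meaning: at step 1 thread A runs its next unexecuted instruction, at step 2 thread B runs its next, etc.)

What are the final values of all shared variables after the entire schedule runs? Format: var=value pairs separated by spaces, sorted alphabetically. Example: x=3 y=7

Step 1: thread A executes A1 (x = x + 3). Shared: x=7. PCs: A@1 B@0 C@0
Step 2: thread B executes B1 (x = x * -1). Shared: x=-7. PCs: A@1 B@1 C@0
Step 3: thread C executes C1 (x = x). Shared: x=-7. PCs: A@1 B@1 C@1
Step 4: thread A executes A2 (x = x). Shared: x=-7. PCs: A@2 B@1 C@1
Step 5: thread B executes B2 (x = x + 1). Shared: x=-6. PCs: A@2 B@2 C@1
Step 6: thread C executes C2 (x = x + 5). Shared: x=-1. PCs: A@2 B@2 C@2

Answer: x=-1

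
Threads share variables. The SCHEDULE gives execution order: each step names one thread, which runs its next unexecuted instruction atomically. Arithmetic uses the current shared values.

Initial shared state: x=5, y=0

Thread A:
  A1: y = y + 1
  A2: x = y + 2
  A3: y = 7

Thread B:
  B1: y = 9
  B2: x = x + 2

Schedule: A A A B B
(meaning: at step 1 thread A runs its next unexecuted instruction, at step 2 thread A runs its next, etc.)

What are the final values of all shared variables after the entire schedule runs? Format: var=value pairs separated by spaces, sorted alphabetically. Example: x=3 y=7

Step 1: thread A executes A1 (y = y + 1). Shared: x=5 y=1. PCs: A@1 B@0
Step 2: thread A executes A2 (x = y + 2). Shared: x=3 y=1. PCs: A@2 B@0
Step 3: thread A executes A3 (y = 7). Shared: x=3 y=7. PCs: A@3 B@0
Step 4: thread B executes B1 (y = 9). Shared: x=3 y=9. PCs: A@3 B@1
Step 5: thread B executes B2 (x = x + 2). Shared: x=5 y=9. PCs: A@3 B@2

Answer: x=5 y=9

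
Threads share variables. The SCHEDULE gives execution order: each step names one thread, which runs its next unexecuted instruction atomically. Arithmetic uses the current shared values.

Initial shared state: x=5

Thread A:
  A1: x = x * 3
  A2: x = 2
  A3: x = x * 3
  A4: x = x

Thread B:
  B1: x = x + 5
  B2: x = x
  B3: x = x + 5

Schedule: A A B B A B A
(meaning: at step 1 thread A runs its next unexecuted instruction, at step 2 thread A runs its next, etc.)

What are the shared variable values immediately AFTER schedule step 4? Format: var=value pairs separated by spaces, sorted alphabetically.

Step 1: thread A executes A1 (x = x * 3). Shared: x=15. PCs: A@1 B@0
Step 2: thread A executes A2 (x = 2). Shared: x=2. PCs: A@2 B@0
Step 3: thread B executes B1 (x = x + 5). Shared: x=7. PCs: A@2 B@1
Step 4: thread B executes B2 (x = x). Shared: x=7. PCs: A@2 B@2

Answer: x=7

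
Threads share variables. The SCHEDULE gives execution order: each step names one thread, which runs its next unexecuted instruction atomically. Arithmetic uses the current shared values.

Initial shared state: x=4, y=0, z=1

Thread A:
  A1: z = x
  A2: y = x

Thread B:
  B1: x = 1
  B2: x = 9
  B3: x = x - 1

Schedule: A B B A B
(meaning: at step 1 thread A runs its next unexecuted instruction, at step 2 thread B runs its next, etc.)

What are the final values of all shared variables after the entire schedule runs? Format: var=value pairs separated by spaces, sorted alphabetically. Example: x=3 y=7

Answer: x=8 y=9 z=4

Derivation:
Step 1: thread A executes A1 (z = x). Shared: x=4 y=0 z=4. PCs: A@1 B@0
Step 2: thread B executes B1 (x = 1). Shared: x=1 y=0 z=4. PCs: A@1 B@1
Step 3: thread B executes B2 (x = 9). Shared: x=9 y=0 z=4. PCs: A@1 B@2
Step 4: thread A executes A2 (y = x). Shared: x=9 y=9 z=4. PCs: A@2 B@2
Step 5: thread B executes B3 (x = x - 1). Shared: x=8 y=9 z=4. PCs: A@2 B@3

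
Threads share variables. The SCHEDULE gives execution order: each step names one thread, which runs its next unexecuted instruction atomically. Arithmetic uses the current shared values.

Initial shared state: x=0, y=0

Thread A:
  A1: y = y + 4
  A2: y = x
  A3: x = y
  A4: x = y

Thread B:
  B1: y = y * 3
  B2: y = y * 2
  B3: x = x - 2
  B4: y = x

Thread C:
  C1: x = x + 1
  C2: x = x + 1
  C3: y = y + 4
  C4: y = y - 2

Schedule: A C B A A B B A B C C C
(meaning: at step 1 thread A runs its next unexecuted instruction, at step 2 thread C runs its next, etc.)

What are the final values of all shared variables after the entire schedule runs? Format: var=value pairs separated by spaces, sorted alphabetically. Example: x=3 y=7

Answer: x=3 y=4

Derivation:
Step 1: thread A executes A1 (y = y + 4). Shared: x=0 y=4. PCs: A@1 B@0 C@0
Step 2: thread C executes C1 (x = x + 1). Shared: x=1 y=4. PCs: A@1 B@0 C@1
Step 3: thread B executes B1 (y = y * 3). Shared: x=1 y=12. PCs: A@1 B@1 C@1
Step 4: thread A executes A2 (y = x). Shared: x=1 y=1. PCs: A@2 B@1 C@1
Step 5: thread A executes A3 (x = y). Shared: x=1 y=1. PCs: A@3 B@1 C@1
Step 6: thread B executes B2 (y = y * 2). Shared: x=1 y=2. PCs: A@3 B@2 C@1
Step 7: thread B executes B3 (x = x - 2). Shared: x=-1 y=2. PCs: A@3 B@3 C@1
Step 8: thread A executes A4 (x = y). Shared: x=2 y=2. PCs: A@4 B@3 C@1
Step 9: thread B executes B4 (y = x). Shared: x=2 y=2. PCs: A@4 B@4 C@1
Step 10: thread C executes C2 (x = x + 1). Shared: x=3 y=2. PCs: A@4 B@4 C@2
Step 11: thread C executes C3 (y = y + 4). Shared: x=3 y=6. PCs: A@4 B@4 C@3
Step 12: thread C executes C4 (y = y - 2). Shared: x=3 y=4. PCs: A@4 B@4 C@4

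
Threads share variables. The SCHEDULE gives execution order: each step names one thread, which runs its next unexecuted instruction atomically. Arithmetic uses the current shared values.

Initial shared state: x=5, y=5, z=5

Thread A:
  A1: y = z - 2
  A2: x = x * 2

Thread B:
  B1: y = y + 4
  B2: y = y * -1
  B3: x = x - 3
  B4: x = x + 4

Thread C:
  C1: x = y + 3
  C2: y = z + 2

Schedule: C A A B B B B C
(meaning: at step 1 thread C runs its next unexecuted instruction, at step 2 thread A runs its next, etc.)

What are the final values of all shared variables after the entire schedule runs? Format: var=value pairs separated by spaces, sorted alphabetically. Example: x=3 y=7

Answer: x=17 y=7 z=5

Derivation:
Step 1: thread C executes C1 (x = y + 3). Shared: x=8 y=5 z=5. PCs: A@0 B@0 C@1
Step 2: thread A executes A1 (y = z - 2). Shared: x=8 y=3 z=5. PCs: A@1 B@0 C@1
Step 3: thread A executes A2 (x = x * 2). Shared: x=16 y=3 z=5. PCs: A@2 B@0 C@1
Step 4: thread B executes B1 (y = y + 4). Shared: x=16 y=7 z=5. PCs: A@2 B@1 C@1
Step 5: thread B executes B2 (y = y * -1). Shared: x=16 y=-7 z=5. PCs: A@2 B@2 C@1
Step 6: thread B executes B3 (x = x - 3). Shared: x=13 y=-7 z=5. PCs: A@2 B@3 C@1
Step 7: thread B executes B4 (x = x + 4). Shared: x=17 y=-7 z=5. PCs: A@2 B@4 C@1
Step 8: thread C executes C2 (y = z + 2). Shared: x=17 y=7 z=5. PCs: A@2 B@4 C@2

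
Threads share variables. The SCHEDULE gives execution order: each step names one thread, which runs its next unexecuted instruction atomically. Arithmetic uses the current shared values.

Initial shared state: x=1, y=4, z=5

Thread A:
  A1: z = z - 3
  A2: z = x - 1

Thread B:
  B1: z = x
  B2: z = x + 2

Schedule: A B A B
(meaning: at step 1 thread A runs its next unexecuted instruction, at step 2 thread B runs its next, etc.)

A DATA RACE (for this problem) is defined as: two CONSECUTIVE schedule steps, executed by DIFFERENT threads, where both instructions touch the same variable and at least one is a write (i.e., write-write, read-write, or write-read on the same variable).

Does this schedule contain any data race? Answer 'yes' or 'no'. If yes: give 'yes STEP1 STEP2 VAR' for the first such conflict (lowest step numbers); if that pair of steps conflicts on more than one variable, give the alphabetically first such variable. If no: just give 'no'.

Answer: yes 1 2 z

Derivation:
Steps 1,2: A(z = z - 3) vs B(z = x). RACE on z (W-W).
Steps 2,3: B(z = x) vs A(z = x - 1). RACE on z (W-W).
Steps 3,4: A(z = x - 1) vs B(z = x + 2). RACE on z (W-W).
First conflict at steps 1,2.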